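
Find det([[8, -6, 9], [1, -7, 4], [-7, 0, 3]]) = -423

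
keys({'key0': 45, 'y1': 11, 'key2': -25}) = ['key0', 'y1', 'key2']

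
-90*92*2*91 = -1506960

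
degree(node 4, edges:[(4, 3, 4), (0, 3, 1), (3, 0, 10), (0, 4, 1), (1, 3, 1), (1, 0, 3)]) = 2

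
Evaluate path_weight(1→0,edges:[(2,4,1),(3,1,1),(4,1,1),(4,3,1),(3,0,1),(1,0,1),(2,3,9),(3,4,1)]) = 1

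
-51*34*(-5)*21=182070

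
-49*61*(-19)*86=4884026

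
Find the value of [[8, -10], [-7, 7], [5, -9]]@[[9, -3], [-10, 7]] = C[0][0] = (8)*(9) + (-10)*(-10) = 172
C[0][1] = (8)*(-3) + (-10)*(7) = -94
C[1][0] = (-7)*(9) + (7)*(-10) = -133
C[1][1] = (-7)*(-3) + (7)*(7) = 70
C[2][0] = (5)*(9) + (-9)*(-10) = 135
C[2][1] = (5)*(-3) + (-9)*(7) = -78
= [[172, -94], [-133, 70], [135, -78]]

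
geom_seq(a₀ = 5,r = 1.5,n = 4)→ [5.0, 7.5, 11.25, 16.875]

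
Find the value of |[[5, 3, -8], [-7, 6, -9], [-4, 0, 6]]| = (1)*(5)*det([[6, -9], [0, 6]]) + (-1)*(3)*det([[-7, -9], [-4, 6]]) + (1)*(-8)*det([[-7, 6], [-4, 0]])
= 180 + 234 + -192
= 222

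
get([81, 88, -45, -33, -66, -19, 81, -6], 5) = -19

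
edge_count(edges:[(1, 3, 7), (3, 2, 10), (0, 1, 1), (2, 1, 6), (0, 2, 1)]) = 5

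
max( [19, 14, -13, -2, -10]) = 19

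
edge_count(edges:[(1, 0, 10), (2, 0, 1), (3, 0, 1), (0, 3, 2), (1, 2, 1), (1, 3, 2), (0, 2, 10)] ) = 7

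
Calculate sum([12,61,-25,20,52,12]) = 132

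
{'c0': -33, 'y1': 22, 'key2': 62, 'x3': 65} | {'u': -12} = {'c0': -33, 'y1': 22, 'key2': 62, 'x3': 65, 'u': -12}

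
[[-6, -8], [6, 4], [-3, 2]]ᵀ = [[-6, 6, -3], [-8, 4, 2]]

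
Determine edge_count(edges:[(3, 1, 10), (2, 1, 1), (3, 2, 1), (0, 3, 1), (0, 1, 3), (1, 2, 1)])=6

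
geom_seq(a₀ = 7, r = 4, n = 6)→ a_0 = 7*4^0 = 7
a_1 = 7*4^1 = 28
a_2 = 7*4^2 = 112
...
= [7, 28, 112, 448, 1792, 7168]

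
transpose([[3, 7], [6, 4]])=[[3, 6], [7, 4]]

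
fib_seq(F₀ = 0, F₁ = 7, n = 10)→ F_2 = F_1 + F_0 = 7
F_3 = F_2 + F_1 = 14
F_4 = F_3 + F_2 = 21
...
= [0, 7, 7, 14, 21, 35, 56, 91, 147, 238]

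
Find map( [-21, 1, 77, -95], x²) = (-21)²=441, (1)²=1, (77)²=5929, (-95)²=9025
= [441, 1, 5929, 9025]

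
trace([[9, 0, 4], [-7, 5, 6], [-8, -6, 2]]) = diagonal: 9 + 5 + 2
= 16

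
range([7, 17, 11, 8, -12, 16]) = 29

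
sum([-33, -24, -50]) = -107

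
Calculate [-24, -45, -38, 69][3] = 69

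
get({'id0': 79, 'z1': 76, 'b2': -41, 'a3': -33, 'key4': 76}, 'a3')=-33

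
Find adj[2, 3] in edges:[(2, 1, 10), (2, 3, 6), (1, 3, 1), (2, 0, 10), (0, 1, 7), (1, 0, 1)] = 6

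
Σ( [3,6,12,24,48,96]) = 189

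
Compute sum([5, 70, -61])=5 + 70 + (-61)
= 14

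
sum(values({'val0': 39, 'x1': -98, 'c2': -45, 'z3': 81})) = -23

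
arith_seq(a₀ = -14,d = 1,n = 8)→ [-14, -13, -12, -11, -10, -9, -8, -7]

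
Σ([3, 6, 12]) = 21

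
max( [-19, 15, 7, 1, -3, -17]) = 15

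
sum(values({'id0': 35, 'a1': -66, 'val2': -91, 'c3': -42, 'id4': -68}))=35 + (-66) + (-91) + (-42) + (-68)
= -232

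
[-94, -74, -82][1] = -74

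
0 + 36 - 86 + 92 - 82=-40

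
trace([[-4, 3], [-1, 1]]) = diagonal: (-4) + 1
= -3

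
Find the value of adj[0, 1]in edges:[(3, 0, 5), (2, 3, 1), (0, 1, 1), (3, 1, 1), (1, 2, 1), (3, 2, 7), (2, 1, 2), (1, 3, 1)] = 1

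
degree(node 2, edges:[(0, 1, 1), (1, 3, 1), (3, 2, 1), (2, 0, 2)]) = incident: (3,2), (2,0)
= 2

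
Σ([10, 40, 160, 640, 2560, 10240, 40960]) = 54610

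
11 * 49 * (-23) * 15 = -185955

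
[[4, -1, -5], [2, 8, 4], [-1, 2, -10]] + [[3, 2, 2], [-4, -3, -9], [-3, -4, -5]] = [[7, 1, -3], [-2, 5, -5], [-4, -2, -15]]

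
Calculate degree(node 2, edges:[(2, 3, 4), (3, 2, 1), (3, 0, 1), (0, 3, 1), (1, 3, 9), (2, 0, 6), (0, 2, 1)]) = 4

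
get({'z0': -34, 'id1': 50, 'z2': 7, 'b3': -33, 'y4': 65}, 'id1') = 50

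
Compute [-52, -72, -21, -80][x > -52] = keep x where x > -52: -52✗, -72✗, -21✓, -80✗
= [-21]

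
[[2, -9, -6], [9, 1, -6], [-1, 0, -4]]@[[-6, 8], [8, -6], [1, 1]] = [[-90, 64], [-52, 60], [2, -12]]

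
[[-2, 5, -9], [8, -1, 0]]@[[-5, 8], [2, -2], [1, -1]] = [[11, -17], [-42, 66]]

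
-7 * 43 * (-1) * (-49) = -14749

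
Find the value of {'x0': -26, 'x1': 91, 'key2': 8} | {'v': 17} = {'x0': -26, 'x1': 91, 'key2': 8, 'v': 17}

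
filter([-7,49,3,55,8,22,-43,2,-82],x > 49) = [55]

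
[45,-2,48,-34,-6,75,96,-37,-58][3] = -34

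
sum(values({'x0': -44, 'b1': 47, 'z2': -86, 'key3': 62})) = (-44) + 47 + (-86) + 62
= -21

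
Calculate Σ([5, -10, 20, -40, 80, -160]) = 5 + -10 + 20 + -40 + 80 + -160
= -105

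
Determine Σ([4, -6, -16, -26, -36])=4 + (-6) + (-16) + (-26) + (-36)
= -80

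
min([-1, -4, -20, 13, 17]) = -20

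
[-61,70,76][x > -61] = [70, 76]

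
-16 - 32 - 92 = -140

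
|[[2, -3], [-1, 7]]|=(2)*(7) - (-3)*(-1)
= 11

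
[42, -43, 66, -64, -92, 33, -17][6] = -17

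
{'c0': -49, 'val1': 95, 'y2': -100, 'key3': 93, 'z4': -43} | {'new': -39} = {'c0': -49, 'val1': 95, 'y2': -100, 'key3': 93, 'z4': -43, 'new': -39}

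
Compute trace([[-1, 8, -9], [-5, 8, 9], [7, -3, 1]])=diagonal: (-1) + 8 + 1
= 8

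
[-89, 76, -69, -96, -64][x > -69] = keep x where x > -69: -89✗, 76✓, -69✗, -96✗, -64✓
= [76, -64]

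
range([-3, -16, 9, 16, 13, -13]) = 32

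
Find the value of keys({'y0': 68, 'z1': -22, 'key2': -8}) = ['y0', 'z1', 'key2']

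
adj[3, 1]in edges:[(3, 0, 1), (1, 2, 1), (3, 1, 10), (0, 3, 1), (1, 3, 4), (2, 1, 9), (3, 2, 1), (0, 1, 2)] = 10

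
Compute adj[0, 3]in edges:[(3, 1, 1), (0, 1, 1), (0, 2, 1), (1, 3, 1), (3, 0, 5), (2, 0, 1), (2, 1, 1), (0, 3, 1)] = 1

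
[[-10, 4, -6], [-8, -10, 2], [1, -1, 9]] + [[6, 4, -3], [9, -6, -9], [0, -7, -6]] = [[-4, 8, -9], [1, -16, -7], [1, -8, 3]]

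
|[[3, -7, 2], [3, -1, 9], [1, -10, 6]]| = 257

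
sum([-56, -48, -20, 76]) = (-56) + (-48) + (-20) + 76
= -48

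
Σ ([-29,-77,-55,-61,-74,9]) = (-29) + (-77) + (-55) + (-61) + (-74) + 9
= -287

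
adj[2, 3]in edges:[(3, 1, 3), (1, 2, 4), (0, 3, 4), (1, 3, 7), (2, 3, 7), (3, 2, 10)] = 7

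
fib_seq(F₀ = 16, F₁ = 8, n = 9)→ [16, 8, 24, 32, 56, 88, 144, 232, 376]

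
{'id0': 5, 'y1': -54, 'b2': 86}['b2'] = 86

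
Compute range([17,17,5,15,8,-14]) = 31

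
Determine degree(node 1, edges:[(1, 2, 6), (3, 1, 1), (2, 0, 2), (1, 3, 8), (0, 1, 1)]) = incident: (1,2), (3,1), (1,3), (0,1)
= 4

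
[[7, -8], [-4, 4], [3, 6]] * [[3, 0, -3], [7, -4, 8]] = [[-35, 32, -85], [16, -16, 44], [51, -24, 39]]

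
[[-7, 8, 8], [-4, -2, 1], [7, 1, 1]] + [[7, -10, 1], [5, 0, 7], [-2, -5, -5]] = [[0, -2, 9], [1, -2, 8], [5, -4, -4]]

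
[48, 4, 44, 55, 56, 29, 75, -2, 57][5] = 29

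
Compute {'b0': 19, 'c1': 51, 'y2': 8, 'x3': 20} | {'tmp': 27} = {'b0': 19, 'c1': 51, 'y2': 8, 'x3': 20, 'tmp': 27}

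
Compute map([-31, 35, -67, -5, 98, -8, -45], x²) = [961, 1225, 4489, 25, 9604, 64, 2025]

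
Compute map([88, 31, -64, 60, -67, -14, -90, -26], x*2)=88*2=176, 31*2=62, -64*2=-128, 60*2=120, -67*2=-134, -14*2=-28, -90*2=-180, -26*2=-52
= [176, 62, -128, 120, -134, -28, -180, -52]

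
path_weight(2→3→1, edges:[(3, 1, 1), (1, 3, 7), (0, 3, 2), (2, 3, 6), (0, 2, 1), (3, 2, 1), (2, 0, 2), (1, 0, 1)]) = 7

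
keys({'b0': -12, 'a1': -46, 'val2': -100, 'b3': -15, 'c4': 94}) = ['b0', 'a1', 'val2', 'b3', 'c4']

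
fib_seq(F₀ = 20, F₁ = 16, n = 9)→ F_2 = F_1 + F_0 = 36
F_3 = F_2 + F_1 = 52
F_4 = F_3 + F_2 = 88
...
= [20, 16, 36, 52, 88, 140, 228, 368, 596]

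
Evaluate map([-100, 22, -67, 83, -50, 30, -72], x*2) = -100*2=-200, 22*2=44, -67*2=-134, 83*2=166, -50*2=-100, 30*2=60, -72*2=-144
= [-200, 44, -134, 166, -100, 60, -144]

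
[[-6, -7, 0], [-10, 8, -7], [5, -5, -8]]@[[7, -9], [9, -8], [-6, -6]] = [[-105, 110], [44, 68], [38, 43]]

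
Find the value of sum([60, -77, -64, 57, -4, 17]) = 60 + (-77) + (-64) + 57 + (-4) + 17
= -11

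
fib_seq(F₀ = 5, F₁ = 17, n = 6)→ F_2 = F_1 + F_0 = 22
F_3 = F_2 + F_1 = 39
F_4 = F_3 + F_2 = 61
...
= [5, 17, 22, 39, 61, 100]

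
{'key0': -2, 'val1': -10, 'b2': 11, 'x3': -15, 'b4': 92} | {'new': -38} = {'key0': -2, 'val1': -10, 'b2': 11, 'x3': -15, 'b4': 92, 'new': -38}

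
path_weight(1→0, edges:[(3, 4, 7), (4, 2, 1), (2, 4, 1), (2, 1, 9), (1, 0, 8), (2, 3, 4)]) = w(1→0)=8
= 8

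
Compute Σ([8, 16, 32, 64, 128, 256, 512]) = 8 + 16 + 32 + 64 + 128 + 256 + 512
= 1016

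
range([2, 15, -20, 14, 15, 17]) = 37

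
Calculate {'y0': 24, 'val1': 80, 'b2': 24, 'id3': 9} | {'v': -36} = {'y0': 24, 'val1': 80, 'b2': 24, 'id3': 9, 'v': -36}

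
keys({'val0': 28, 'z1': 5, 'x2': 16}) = ['val0', 'z1', 'x2']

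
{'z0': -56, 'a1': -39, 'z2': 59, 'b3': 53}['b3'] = 53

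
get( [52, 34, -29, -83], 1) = 34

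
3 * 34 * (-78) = -7956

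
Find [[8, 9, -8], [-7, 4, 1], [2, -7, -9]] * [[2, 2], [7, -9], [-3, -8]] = [[103, -1], [11, -58], [-18, 139]]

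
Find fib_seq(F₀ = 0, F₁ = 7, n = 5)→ [0, 7, 7, 14, 21]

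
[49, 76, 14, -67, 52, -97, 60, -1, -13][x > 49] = keep x where x > 49: 49✗, 76✓, 14✗, -67✗, 52✓, -97✗, 60✓, -1✗, -13✗
= [76, 52, 60]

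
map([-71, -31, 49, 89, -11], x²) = (-71)²=5041, (-31)²=961, (49)²=2401, (89)²=7921, (-11)²=121
= [5041, 961, 2401, 7921, 121]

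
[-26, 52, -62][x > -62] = keep x where x > -62: -26✓, 52✓, -62✗
= [-26, 52]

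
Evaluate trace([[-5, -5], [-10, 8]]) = 3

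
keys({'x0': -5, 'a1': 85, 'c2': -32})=['x0', 'a1', 'c2']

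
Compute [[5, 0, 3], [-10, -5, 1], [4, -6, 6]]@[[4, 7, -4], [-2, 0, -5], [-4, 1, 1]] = [[8, 38, -17], [-34, -69, 66], [4, 34, 20]]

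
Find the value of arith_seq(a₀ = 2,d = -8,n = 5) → a_0 = 2 + 0*-8 = 2
a_1 = 2 + 1*-8 = -6
a_2 = 2 + 2*-8 = -14
...
= [2, -6, -14, -22, -30]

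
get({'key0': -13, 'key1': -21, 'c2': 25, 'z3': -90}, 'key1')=-21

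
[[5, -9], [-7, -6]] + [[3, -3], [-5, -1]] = [[8, -12], [-12, -7]]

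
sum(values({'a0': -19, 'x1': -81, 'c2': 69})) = (-19) + (-81) + 69
= -31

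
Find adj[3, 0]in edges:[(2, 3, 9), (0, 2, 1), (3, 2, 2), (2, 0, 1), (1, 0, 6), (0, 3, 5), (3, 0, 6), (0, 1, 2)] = 6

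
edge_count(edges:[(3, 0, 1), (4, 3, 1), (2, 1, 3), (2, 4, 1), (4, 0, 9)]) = 5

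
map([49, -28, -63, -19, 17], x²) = [2401, 784, 3969, 361, 289]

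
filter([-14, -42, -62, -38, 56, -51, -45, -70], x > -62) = keep x where x > -62: -14✓, -42✓, -62✗, -38✓, 56✓, -51✓, -45✓, -70✗
= [-14, -42, -38, 56, -51, -45]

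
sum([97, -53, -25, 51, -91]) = -21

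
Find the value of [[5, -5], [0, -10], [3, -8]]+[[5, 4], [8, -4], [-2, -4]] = [[10, -1], [8, -14], [1, -12]]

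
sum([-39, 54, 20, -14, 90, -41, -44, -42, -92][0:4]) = 21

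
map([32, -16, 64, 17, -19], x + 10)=32+10=42, -16+10=-6, 64+10=74, 17+10=27, -19+10=-9
= [42, -6, 74, 27, -9]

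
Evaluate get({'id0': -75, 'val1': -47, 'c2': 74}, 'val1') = -47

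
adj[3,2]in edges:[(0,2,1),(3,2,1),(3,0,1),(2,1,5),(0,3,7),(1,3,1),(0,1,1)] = 1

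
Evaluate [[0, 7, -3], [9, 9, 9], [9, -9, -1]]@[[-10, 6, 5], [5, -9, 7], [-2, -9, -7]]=C[0][0] = (0)*(-10) + (7)*(5) + (-3)*(-2) = 41
C[0][1] = (0)*(6) + (7)*(-9) + (-3)*(-9) = -36
C[0][2] = (0)*(5) + (7)*(7) + (-3)*(-7) = 70
C[1][0] = (9)*(-10) + (9)*(5) + (9)*(-2) = -63
C[1][1] = (9)*(6) + (9)*(-9) + (9)*(-9) = -108
C[1][2] = (9)*(5) + (9)*(7) + (9)*(-7) = 45
... (3 more cells)
= [[41, -36, 70], [-63, -108, 45], [-133, 144, -11]]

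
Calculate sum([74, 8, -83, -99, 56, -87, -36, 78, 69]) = -20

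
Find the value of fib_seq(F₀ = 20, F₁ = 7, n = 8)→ [20, 7, 27, 34, 61, 95, 156, 251]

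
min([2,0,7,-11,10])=-11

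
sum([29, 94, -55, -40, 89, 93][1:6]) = 181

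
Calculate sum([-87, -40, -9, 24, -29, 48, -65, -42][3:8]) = -64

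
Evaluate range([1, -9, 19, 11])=28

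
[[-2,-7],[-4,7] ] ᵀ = [[-2, -4], [-7, 7]]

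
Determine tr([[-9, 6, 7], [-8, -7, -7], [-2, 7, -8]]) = diagonal: (-9) + (-7) + (-8)
= -24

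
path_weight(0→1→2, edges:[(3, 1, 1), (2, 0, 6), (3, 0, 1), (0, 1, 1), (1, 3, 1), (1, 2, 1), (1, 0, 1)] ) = w(0→1)=1 + w(1→2)=1
= 2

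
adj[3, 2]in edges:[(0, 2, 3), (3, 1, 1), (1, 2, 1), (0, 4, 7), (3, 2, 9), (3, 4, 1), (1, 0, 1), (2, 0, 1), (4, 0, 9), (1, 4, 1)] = 9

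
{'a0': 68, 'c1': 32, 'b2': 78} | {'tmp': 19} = {'a0': 68, 'c1': 32, 'b2': 78, 'tmp': 19}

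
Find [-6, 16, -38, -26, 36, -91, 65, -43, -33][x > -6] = keep x where x > -6: -6✗, 16✓, -38✗, -26✗, 36✓, -91✗, 65✓, -43✗, -33✗
= [16, 36, 65]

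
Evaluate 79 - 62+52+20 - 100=-11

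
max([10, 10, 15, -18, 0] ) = 15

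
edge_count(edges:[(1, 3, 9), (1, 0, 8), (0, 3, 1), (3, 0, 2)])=4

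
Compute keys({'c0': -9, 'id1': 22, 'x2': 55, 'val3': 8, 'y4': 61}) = ['c0', 'id1', 'x2', 'val3', 'y4']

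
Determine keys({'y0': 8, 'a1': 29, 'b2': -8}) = ['y0', 'a1', 'b2']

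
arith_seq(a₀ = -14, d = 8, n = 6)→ a_0 = -14 + 0*8 = -14
a_1 = -14 + 1*8 = -6
a_2 = -14 + 2*8 = 2
...
= [-14, -6, 2, 10, 18, 26]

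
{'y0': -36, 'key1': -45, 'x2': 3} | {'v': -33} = {'y0': -36, 'key1': -45, 'x2': 3, 'v': -33}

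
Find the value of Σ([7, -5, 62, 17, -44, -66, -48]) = -77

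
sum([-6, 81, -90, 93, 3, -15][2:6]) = -9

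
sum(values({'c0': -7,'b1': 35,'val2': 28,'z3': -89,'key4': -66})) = (-7) + 35 + 28 + (-89) + (-66)
= -99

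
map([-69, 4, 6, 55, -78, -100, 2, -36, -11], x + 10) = [-59, 14, 16, 65, -68, -90, 12, -26, -1]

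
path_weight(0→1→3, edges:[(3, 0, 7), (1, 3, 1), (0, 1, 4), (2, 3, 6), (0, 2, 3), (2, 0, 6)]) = 5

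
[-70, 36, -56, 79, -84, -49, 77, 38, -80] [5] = -49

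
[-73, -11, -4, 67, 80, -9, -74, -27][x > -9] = [-4, 67, 80]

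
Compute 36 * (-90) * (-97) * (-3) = -942840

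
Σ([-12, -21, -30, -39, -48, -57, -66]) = (-12) + (-21) + (-30) + (-39) + (-48) + (-57) + (-66)
= -273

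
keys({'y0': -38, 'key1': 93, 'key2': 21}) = ['y0', 'key1', 'key2']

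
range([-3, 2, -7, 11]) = 18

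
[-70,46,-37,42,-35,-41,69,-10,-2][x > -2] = keep x where x > -2: -70✗, 46✓, -37✗, 42✓, -35✗, -41✗, 69✓, -10✗, -2✗
= [46, 42, 69]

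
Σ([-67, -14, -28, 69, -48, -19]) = -107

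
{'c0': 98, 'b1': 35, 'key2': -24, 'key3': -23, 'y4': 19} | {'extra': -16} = {'c0': 98, 'b1': 35, 'key2': -24, 'key3': -23, 'y4': 19, 'extra': -16}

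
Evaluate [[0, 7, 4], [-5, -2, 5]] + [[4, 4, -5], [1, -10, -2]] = [[4, 11, -1], [-4, -12, 3]]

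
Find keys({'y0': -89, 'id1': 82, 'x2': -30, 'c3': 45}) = ['y0', 'id1', 'x2', 'c3']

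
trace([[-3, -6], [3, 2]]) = -1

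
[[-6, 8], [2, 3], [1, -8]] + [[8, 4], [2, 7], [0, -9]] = [[2, 12], [4, 10], [1, -17]]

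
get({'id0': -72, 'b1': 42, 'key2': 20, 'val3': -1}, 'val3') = -1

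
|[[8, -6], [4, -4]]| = -8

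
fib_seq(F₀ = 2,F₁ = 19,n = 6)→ F_2 = F_1 + F_0 = 21
F_3 = F_2 + F_1 = 40
F_4 = F_3 + F_2 = 61
...
= [2, 19, 21, 40, 61, 101]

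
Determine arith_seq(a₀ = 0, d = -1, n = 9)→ a_0 = 0 + 0*-1 = 0
a_1 = 0 + 1*-1 = -1
a_2 = 0 + 2*-1 = -2
...
= [0, -1, -2, -3, -4, -5, -6, -7, -8]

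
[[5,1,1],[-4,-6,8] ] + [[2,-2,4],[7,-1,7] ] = [[7, -1, 5], [3, -7, 15]]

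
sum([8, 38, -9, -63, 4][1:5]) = -30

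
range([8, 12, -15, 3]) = 27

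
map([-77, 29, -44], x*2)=-77*2=-154, 29*2=58, -44*2=-88
= [-154, 58, -88]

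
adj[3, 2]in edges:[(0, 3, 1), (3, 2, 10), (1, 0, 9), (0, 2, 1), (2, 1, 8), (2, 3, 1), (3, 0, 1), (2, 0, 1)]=10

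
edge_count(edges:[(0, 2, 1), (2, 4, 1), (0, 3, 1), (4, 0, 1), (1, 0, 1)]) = 5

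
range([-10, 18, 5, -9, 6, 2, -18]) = 36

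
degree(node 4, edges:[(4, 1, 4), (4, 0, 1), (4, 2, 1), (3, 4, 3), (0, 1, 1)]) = incident: (4,1), (4,0), (4,2), (3,4)
= 4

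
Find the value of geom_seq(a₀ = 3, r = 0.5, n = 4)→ [3.0, 1.5, 0.75, 0.375]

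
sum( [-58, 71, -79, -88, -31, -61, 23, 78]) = (-58) + 71 + (-79) + (-88) + (-31) + (-61) + 23 + 78
= -145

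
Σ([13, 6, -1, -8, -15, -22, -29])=-56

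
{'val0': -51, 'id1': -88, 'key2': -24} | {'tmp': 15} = {'val0': -51, 'id1': -88, 'key2': -24, 'tmp': 15}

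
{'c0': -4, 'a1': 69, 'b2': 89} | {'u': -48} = {'c0': -4, 'a1': 69, 'b2': 89, 'u': -48}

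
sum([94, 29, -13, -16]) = 94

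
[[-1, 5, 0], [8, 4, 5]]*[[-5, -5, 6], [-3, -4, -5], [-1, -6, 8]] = C[0][0] = (-1)*(-5) + (5)*(-3) + (0)*(-1) = -10
C[0][1] = (-1)*(-5) + (5)*(-4) + (0)*(-6) = -15
C[0][2] = (-1)*(6) + (5)*(-5) + (0)*(8) = -31
C[1][0] = (8)*(-5) + (4)*(-3) + (5)*(-1) = -57
C[1][1] = (8)*(-5) + (4)*(-4) + (5)*(-6) = -86
C[1][2] = (8)*(6) + (4)*(-5) + (5)*(8) = 68
= [[-10, -15, -31], [-57, -86, 68]]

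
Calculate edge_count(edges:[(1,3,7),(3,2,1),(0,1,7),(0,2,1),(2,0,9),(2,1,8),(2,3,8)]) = 7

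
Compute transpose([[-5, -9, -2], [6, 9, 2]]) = [[-5, 6], [-9, 9], [-2, 2]]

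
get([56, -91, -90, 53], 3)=53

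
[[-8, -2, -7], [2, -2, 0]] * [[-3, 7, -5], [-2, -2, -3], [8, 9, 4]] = C[0][0] = (-8)*(-3) + (-2)*(-2) + (-7)*(8) = -28
C[0][1] = (-8)*(7) + (-2)*(-2) + (-7)*(9) = -115
C[0][2] = (-8)*(-5) + (-2)*(-3) + (-7)*(4) = 18
C[1][0] = (2)*(-3) + (-2)*(-2) + (0)*(8) = -2
C[1][1] = (2)*(7) + (-2)*(-2) + (0)*(9) = 18
C[1][2] = (2)*(-5) + (-2)*(-3) + (0)*(4) = -4
= [[-28, -115, 18], [-2, 18, -4]]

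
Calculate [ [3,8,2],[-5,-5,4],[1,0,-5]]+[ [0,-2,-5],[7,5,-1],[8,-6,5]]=[[3, 6, -3], [2, 0, 3], [9, -6, 0]]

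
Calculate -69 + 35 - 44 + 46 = -32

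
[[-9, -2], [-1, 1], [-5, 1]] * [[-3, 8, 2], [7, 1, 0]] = [[13, -74, -18], [10, -7, -2], [22, -39, -10]]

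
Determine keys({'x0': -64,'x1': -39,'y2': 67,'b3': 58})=['x0', 'x1', 'y2', 'b3']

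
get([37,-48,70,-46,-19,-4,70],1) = -48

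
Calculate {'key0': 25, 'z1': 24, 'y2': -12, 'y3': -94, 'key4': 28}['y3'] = -94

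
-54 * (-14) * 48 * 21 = 762048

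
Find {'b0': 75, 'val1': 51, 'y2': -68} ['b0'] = 75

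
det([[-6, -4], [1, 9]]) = (-6)*(9) - (-4)*(1)
= -50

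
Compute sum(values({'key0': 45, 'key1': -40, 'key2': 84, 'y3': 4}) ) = 45 + (-40) + 84 + 4
= 93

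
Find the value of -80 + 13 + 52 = -15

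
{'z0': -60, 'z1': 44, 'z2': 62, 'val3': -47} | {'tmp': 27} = {'z0': -60, 'z1': 44, 'z2': 62, 'val3': -47, 'tmp': 27}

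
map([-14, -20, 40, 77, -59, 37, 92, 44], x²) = [196, 400, 1600, 5929, 3481, 1369, 8464, 1936]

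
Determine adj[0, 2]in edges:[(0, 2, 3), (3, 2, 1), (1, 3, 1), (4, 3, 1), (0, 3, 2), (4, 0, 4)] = 3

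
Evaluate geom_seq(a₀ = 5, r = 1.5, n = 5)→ a_0 = 5*1.5^0 = 5.0
a_1 = 5*1.5^1 = 7.5
a_2 = 5*1.5^2 = 11.25
...
= [5.0, 7.5, 11.25, 16.875, 25.3125]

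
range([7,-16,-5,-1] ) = 23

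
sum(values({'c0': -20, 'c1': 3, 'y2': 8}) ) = (-20) + 3 + 8
= -9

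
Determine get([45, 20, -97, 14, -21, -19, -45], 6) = -45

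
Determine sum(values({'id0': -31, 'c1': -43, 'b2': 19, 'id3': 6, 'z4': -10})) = -59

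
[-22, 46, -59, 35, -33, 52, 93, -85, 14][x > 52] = [93]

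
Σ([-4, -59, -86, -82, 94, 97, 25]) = -15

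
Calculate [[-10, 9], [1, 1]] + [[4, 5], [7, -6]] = [[-6, 14], [8, -5]]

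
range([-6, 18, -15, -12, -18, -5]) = 36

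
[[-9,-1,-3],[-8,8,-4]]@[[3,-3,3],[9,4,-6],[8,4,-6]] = C[0][0] = (-9)*(3) + (-1)*(9) + (-3)*(8) = -60
C[0][1] = (-9)*(-3) + (-1)*(4) + (-3)*(4) = 11
C[0][2] = (-9)*(3) + (-1)*(-6) + (-3)*(-6) = -3
C[1][0] = (-8)*(3) + (8)*(9) + (-4)*(8) = 16
C[1][1] = (-8)*(-3) + (8)*(4) + (-4)*(4) = 40
C[1][2] = (-8)*(3) + (8)*(-6) + (-4)*(-6) = -48
= [[-60, 11, -3], [16, 40, -48]]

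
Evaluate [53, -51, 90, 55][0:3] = [53, -51, 90]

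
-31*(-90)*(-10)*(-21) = 585900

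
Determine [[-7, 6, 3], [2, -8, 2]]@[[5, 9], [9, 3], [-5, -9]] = [[4, -72], [-72, -24]]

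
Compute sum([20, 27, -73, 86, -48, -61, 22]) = -27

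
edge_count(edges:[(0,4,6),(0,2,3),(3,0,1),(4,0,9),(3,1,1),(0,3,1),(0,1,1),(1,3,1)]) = 8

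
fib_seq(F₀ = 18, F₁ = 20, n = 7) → [18, 20, 38, 58, 96, 154, 250]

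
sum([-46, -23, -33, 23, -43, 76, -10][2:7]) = 13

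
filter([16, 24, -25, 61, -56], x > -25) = keep x where x > -25: 16✓, 24✓, -25✗, 61✓, -56✗
= [16, 24, 61]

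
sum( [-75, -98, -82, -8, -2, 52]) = (-75) + (-98) + (-82) + (-8) + (-2) + 52
= -213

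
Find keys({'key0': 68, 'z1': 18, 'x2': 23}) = ['key0', 'z1', 'x2']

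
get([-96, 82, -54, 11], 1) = 82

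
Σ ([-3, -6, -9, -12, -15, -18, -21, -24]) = -108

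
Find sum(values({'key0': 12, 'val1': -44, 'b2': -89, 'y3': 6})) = -115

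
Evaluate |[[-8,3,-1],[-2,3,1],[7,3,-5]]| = 162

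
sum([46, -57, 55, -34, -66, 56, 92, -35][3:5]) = -100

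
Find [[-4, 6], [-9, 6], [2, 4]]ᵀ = [[-4, -9, 2], [6, 6, 4]]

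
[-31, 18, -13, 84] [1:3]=[18, -13]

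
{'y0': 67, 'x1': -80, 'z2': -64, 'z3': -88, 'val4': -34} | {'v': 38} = {'y0': 67, 'x1': -80, 'z2': -64, 'z3': -88, 'val4': -34, 'v': 38}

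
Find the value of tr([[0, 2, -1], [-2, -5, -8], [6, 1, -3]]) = diagonal: 0 + (-5) + (-3)
= -8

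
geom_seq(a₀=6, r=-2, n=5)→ a_0 = 6*(-2)^0 = 6
a_1 = 6*(-2)^1 = -12
a_2 = 6*(-2)^2 = 24
...
= [6, -12, 24, -48, 96]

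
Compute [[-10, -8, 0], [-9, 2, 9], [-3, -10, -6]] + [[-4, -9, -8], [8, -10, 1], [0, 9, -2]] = [[-14, -17, -8], [-1, -8, 10], [-3, -1, -8]]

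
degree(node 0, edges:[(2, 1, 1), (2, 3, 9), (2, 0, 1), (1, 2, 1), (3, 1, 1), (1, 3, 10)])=incident: (2,0)
= 1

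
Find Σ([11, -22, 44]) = 11 + -22 + 44
= 33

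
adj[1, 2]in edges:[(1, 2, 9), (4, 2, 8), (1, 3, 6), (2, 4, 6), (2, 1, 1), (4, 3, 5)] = 9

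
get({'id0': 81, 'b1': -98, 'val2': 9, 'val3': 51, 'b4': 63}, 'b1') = -98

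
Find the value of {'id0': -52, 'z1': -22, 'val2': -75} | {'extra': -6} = {'id0': -52, 'z1': -22, 'val2': -75, 'extra': -6}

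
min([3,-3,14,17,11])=-3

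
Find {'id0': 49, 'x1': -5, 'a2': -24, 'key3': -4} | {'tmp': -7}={'id0': 49, 'x1': -5, 'a2': -24, 'key3': -4, 'tmp': -7}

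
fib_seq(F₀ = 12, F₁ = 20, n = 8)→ [12, 20, 32, 52, 84, 136, 220, 356]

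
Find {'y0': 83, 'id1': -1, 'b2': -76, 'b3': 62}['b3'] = 62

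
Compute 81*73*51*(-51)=-15379713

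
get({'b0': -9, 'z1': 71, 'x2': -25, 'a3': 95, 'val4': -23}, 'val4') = -23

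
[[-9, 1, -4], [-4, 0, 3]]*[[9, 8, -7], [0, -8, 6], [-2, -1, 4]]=[[-73, -76, 53], [-42, -35, 40]]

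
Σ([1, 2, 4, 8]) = 15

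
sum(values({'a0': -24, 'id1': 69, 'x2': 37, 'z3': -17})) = 65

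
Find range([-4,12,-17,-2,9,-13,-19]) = 31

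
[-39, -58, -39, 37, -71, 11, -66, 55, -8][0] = -39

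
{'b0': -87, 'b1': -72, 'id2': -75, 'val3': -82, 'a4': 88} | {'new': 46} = {'b0': -87, 'b1': -72, 'id2': -75, 'val3': -82, 'a4': 88, 'new': 46}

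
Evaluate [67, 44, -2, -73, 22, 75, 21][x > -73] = keep x where x > -73: 67✓, 44✓, -2✓, -73✗, 22✓, 75✓, 21✓
= [67, 44, -2, 22, 75, 21]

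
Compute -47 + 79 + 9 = 41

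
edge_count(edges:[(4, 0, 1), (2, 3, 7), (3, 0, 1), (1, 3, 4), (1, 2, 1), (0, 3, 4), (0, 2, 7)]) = 7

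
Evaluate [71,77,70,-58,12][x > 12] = [71, 77, 70]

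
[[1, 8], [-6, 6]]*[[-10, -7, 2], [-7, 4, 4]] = [[-66, 25, 34], [18, 66, 12]]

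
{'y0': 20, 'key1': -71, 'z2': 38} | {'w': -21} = {'y0': 20, 'key1': -71, 'z2': 38, 'w': -21}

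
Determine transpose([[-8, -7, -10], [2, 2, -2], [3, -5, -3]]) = [[-8, 2, 3], [-7, 2, -5], [-10, -2, -3]]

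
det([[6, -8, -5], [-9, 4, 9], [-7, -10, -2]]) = (1)*(6)*det([[4, 9], [-10, -2]]) + (-1)*(-8)*det([[-9, 9], [-7, -2]]) + (1)*(-5)*det([[-9, 4], [-7, -10]])
= 492 + 648 + -590
= 550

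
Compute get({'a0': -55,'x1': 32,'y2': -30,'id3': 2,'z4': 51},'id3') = 2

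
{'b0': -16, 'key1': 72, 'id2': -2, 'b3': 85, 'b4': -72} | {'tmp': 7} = {'b0': -16, 'key1': 72, 'id2': -2, 'b3': 85, 'b4': -72, 'tmp': 7}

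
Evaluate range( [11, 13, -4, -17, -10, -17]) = 30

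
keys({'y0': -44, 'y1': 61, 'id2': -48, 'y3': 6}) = ['y0', 'y1', 'id2', 'y3']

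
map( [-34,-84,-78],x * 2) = [-68, -168, -156]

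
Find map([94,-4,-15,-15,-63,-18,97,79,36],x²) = [8836, 16, 225, 225, 3969, 324, 9409, 6241, 1296]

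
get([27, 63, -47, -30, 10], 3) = -30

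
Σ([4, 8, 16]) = 4 + 8 + 16
= 28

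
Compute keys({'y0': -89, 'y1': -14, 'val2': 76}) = ['y0', 'y1', 'val2']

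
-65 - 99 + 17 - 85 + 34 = -198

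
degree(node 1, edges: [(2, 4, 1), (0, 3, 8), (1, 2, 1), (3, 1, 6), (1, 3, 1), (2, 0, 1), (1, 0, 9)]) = incident: (1,2), (3,1), (1,3), (1,0)
= 4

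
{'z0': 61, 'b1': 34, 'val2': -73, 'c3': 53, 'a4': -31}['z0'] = 61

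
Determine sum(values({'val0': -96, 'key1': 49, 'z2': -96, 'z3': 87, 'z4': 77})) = (-96) + 49 + (-96) + 87 + 77
= 21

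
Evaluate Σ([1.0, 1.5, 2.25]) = 1.0 + 1.5 + 2.25
= 4.75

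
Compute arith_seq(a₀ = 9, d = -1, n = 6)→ a_0 = 9 + 0*-1 = 9
a_1 = 9 + 1*-1 = 8
a_2 = 9 + 2*-1 = 7
...
= [9, 8, 7, 6, 5, 4]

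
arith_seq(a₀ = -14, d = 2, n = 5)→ [-14, -12, -10, -8, -6]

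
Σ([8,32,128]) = 168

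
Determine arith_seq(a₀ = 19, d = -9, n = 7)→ a_0 = 19 + 0*-9 = 19
a_1 = 19 + 1*-9 = 10
a_2 = 19 + 2*-9 = 1
...
= [19, 10, 1, -8, -17, -26, -35]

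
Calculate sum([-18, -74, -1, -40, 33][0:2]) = slice → [-18, -74]
(-18) + (-74)
= -92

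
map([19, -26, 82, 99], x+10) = 19+10=29, -26+10=-16, 82+10=92, 99+10=109
= [29, -16, 92, 109]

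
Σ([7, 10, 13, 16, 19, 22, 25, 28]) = 7 + 10 + 13 + 16 + 19 + 22 + 25 + 28
= 140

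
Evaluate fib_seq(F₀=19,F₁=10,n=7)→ [19, 10, 29, 39, 68, 107, 175]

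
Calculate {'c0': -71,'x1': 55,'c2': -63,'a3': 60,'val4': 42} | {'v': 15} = {'c0': -71, 'x1': 55, 'c2': -63, 'a3': 60, 'val4': 42, 'v': 15}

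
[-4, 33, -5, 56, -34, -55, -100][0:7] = [-4, 33, -5, 56, -34, -55, -100]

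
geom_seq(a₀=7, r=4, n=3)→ a_0 = 7*4^0 = 7
a_1 = 7*4^1 = 28
a_2 = 7*4^2 = 112
= [7, 28, 112]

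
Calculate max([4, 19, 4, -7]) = 19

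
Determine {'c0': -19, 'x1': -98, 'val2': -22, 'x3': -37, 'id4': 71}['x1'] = -98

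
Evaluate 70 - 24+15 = 61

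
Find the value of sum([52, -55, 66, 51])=52 + (-55) + 66 + 51
= 114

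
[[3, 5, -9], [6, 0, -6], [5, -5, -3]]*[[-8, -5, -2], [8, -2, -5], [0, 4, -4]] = [[16, -61, 5], [-48, -54, 12], [-80, -27, 27]]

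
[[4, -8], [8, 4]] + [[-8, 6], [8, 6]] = [[-4, -2], [16, 10]]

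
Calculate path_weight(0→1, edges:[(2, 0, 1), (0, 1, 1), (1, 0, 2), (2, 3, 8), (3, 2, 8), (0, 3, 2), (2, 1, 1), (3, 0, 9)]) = 1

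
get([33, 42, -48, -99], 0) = 33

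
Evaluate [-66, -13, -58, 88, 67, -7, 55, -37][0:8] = [-66, -13, -58, 88, 67, -7, 55, -37]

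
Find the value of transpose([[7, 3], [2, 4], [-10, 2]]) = [[7, 2, -10], [3, 4, 2]]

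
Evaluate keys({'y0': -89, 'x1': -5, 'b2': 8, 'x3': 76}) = ['y0', 'x1', 'b2', 'x3']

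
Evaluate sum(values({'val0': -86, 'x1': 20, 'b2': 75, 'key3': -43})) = -34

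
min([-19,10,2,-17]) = -19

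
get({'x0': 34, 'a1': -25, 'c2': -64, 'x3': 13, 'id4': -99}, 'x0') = 34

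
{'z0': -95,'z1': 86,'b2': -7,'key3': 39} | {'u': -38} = {'z0': -95, 'z1': 86, 'b2': -7, 'key3': 39, 'u': -38}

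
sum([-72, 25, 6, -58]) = (-72) + 25 + 6 + (-58)
= -99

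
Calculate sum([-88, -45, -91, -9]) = (-88) + (-45) + (-91) + (-9)
= -233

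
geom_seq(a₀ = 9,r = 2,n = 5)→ a_0 = 9*2^0 = 9
a_1 = 9*2^1 = 18
a_2 = 9*2^2 = 36
...
= [9, 18, 36, 72, 144]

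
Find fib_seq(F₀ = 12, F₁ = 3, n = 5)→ [12, 3, 15, 18, 33]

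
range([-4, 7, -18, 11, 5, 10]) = 29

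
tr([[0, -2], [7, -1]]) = -1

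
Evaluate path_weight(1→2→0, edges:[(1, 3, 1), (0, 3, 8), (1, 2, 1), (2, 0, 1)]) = w(1→2)=1 + w(2→0)=1
= 2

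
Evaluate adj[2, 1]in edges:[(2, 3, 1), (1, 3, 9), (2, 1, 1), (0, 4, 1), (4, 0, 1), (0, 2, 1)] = 1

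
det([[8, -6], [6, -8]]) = (8)*(-8) - (-6)*(6)
= -28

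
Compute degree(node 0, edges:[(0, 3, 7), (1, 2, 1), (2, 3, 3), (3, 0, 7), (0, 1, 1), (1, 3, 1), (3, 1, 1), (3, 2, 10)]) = 3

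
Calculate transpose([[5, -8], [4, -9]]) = [[5, 4], [-8, -9]]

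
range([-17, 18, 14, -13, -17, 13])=35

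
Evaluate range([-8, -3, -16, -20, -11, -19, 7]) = 27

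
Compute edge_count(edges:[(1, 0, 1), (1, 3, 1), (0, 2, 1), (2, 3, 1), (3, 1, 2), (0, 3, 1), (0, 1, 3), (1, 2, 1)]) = 8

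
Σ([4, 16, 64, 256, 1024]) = 1364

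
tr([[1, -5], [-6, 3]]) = 4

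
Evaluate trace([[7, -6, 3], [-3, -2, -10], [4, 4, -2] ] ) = 3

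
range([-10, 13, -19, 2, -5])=32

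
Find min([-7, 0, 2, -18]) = -18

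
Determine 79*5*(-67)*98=-2593570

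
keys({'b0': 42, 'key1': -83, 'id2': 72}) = ['b0', 'key1', 'id2']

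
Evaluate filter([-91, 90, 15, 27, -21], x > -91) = keep x where x > -91: -91✗, 90✓, 15✓, 27✓, -21✓
= [90, 15, 27, -21]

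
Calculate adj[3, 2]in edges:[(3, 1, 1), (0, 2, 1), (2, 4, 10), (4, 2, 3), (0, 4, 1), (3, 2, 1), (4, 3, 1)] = 1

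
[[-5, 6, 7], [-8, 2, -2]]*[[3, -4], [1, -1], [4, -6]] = C[0][0] = (-5)*(3) + (6)*(1) + (7)*(4) = 19
C[0][1] = (-5)*(-4) + (6)*(-1) + (7)*(-6) = -28
C[1][0] = (-8)*(3) + (2)*(1) + (-2)*(4) = -30
C[1][1] = (-8)*(-4) + (2)*(-1) + (-2)*(-6) = 42
= [[19, -28], [-30, 42]]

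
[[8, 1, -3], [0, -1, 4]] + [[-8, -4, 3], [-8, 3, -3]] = [[0, -3, 0], [-8, 2, 1]]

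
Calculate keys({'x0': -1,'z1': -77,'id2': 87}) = ['x0', 'z1', 'id2']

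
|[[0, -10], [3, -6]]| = 30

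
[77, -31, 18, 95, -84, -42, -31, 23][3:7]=[95, -84, -42, -31]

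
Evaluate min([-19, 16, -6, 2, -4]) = -19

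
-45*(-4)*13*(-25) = -58500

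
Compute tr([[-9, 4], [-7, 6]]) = -3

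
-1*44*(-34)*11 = 16456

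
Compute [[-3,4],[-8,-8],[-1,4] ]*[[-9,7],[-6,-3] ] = [[3, -33], [120, -32], [-15, -19]]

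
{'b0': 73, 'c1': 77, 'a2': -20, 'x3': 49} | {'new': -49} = {'b0': 73, 'c1': 77, 'a2': -20, 'x3': 49, 'new': -49}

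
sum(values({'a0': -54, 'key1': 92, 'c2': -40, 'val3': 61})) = 59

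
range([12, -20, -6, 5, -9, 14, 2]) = 34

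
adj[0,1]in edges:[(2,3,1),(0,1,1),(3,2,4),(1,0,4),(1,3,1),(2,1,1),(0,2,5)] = 1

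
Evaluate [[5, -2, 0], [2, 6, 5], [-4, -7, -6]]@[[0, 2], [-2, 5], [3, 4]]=C[0][0] = (5)*(0) + (-2)*(-2) + (0)*(3) = 4
C[0][1] = (5)*(2) + (-2)*(5) + (0)*(4) = 0
C[1][0] = (2)*(0) + (6)*(-2) + (5)*(3) = 3
C[1][1] = (2)*(2) + (6)*(5) + (5)*(4) = 54
C[2][0] = (-4)*(0) + (-7)*(-2) + (-6)*(3) = -4
C[2][1] = (-4)*(2) + (-7)*(5) + (-6)*(4) = -67
= [[4, 0], [3, 54], [-4, -67]]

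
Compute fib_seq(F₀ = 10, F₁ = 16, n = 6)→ F_2 = F_1 + F_0 = 26
F_3 = F_2 + F_1 = 42
F_4 = F_3 + F_2 = 68
...
= [10, 16, 26, 42, 68, 110]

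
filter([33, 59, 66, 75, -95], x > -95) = keep x where x > -95: 33✓, 59✓, 66✓, 75✓, -95✗
= [33, 59, 66, 75]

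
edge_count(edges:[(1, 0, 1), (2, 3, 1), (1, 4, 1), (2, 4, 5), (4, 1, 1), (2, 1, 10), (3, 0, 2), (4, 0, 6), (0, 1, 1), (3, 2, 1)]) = 10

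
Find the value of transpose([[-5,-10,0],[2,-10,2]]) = [[-5, 2], [-10, -10], [0, 2]]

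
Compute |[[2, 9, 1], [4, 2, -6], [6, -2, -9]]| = -80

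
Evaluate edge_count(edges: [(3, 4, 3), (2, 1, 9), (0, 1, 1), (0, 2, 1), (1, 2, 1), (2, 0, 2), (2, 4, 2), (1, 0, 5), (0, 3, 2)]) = 9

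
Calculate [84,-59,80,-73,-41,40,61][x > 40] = keep x where x > 40: 84✓, -59✗, 80✓, -73✗, -41✗, 40✗, 61✓
= [84, 80, 61]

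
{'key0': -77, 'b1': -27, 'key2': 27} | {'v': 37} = {'key0': -77, 'b1': -27, 'key2': 27, 'v': 37}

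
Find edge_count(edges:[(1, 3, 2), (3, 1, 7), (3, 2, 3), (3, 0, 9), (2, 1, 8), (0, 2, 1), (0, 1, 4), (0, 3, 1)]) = 8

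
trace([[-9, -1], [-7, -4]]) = -13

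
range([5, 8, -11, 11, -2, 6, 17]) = 28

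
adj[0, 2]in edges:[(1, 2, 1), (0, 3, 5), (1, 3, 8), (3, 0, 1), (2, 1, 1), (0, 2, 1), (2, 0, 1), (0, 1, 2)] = 1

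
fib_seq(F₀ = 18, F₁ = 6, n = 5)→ F_2 = F_1 + F_0 = 24
F_3 = F_2 + F_1 = 30
F_4 = F_3 + F_2 = 54
= [18, 6, 24, 30, 54]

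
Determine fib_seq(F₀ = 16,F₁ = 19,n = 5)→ F_2 = F_1 + F_0 = 35
F_3 = F_2 + F_1 = 54
F_4 = F_3 + F_2 = 89
= [16, 19, 35, 54, 89]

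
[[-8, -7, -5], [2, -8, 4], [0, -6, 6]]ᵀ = [[-8, 2, 0], [-7, -8, -6], [-5, 4, 6]]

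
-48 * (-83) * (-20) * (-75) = 5976000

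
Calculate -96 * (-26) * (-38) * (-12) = 1138176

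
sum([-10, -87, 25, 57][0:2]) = -97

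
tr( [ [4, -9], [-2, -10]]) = diagonal: 4 + (-10)
= -6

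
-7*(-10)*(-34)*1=-2380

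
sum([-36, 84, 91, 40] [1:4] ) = 215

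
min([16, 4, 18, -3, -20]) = -20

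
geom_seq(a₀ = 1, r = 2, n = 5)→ [1, 2, 4, 8, 16]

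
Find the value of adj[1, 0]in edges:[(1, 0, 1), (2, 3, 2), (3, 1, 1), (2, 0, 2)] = 1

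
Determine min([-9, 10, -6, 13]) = -9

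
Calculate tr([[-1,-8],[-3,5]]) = 4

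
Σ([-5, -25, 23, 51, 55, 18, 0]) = (-5) + (-25) + 23 + 51 + 55 + 18 + 0
= 117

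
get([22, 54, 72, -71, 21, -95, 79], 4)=21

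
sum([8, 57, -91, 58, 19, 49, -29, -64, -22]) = 8 + 57 + (-91) + 58 + 19 + 49 + (-29) + (-64) + (-22)
= -15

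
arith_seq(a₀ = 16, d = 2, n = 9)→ [16, 18, 20, 22, 24, 26, 28, 30, 32]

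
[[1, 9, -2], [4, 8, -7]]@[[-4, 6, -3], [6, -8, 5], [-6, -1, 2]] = C[0][0] = (1)*(-4) + (9)*(6) + (-2)*(-6) = 62
C[0][1] = (1)*(6) + (9)*(-8) + (-2)*(-1) = -64
C[0][2] = (1)*(-3) + (9)*(5) + (-2)*(2) = 38
C[1][0] = (4)*(-4) + (8)*(6) + (-7)*(-6) = 74
C[1][1] = (4)*(6) + (8)*(-8) + (-7)*(-1) = -33
C[1][2] = (4)*(-3) + (8)*(5) + (-7)*(2) = 14
= [[62, -64, 38], [74, -33, 14]]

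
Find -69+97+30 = 58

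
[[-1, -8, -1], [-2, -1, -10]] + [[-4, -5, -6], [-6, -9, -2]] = [[-5, -13, -7], [-8, -10, -12]]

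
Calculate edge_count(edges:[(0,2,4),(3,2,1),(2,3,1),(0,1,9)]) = 4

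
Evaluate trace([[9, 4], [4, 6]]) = diagonal: 9 + 6
= 15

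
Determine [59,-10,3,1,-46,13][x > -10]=keep x where x > -10: 59✓, -10✗, 3✓, 1✓, -46✗, 13✓
= [59, 3, 1, 13]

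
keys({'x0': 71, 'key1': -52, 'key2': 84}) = ['x0', 'key1', 'key2']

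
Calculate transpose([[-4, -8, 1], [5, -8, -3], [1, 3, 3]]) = [[-4, 5, 1], [-8, -8, 3], [1, -3, 3]]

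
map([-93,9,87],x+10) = -93+10=-83, 9+10=19, 87+10=97
= [-83, 19, 97]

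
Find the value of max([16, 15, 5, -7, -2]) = 16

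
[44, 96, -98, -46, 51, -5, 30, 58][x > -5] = [44, 96, 51, 30, 58]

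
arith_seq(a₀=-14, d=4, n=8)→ [-14, -10, -6, -2, 2, 6, 10, 14]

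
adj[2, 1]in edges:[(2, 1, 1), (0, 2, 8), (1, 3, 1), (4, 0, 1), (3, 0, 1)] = 1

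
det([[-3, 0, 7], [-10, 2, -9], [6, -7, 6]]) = (1)*(-3)*det([[2, -9], [-7, 6]]) + (-1)*(0)*det([[-10, -9], [6, 6]]) + (1)*(7)*det([[-10, 2], [6, -7]])
= 153 + 0 + 406
= 559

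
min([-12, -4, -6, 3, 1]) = -12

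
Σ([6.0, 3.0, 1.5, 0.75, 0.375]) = 11.625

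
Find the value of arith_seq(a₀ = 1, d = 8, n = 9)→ a_0 = 1 + 0*8 = 1
a_1 = 1 + 1*8 = 9
a_2 = 1 + 2*8 = 17
...
= [1, 9, 17, 25, 33, 41, 49, 57, 65]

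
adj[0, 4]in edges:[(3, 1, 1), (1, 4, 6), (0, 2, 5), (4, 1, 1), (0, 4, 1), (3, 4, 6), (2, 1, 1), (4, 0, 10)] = 1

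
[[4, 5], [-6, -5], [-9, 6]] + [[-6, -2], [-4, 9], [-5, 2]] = [[-2, 3], [-10, 4], [-14, 8]]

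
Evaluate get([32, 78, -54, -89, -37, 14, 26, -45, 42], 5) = 14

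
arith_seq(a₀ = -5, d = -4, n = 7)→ [-5, -9, -13, -17, -21, -25, -29]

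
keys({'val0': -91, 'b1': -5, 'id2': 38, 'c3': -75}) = ['val0', 'b1', 'id2', 'c3']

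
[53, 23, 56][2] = 56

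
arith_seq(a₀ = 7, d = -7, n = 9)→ [7, 0, -7, -14, -21, -28, -35, -42, -49]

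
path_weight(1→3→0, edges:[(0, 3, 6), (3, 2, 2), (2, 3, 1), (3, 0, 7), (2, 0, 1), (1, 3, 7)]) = 14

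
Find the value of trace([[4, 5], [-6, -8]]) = -4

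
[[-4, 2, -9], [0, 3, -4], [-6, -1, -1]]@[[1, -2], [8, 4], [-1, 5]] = [[21, -29], [28, -8], [-13, 3]]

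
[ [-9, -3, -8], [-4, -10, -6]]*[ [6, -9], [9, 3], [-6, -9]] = C[0][0] = (-9)*(6) + (-3)*(9) + (-8)*(-6) = -33
C[0][1] = (-9)*(-9) + (-3)*(3) + (-8)*(-9) = 144
C[1][0] = (-4)*(6) + (-10)*(9) + (-6)*(-6) = -78
C[1][1] = (-4)*(-9) + (-10)*(3) + (-6)*(-9) = 60
= [[-33, 144], [-78, 60]]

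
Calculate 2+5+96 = 103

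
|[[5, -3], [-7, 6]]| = (5)*(6) - (-3)*(-7)
= 9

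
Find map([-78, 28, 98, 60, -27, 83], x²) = [6084, 784, 9604, 3600, 729, 6889]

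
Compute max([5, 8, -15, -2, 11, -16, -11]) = 11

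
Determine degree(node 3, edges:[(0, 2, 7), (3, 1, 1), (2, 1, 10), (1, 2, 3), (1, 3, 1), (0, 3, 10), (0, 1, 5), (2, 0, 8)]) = incident: (3,1), (1,3), (0,3)
= 3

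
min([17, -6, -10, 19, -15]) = -15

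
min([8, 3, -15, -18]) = -18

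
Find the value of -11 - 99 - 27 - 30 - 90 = -257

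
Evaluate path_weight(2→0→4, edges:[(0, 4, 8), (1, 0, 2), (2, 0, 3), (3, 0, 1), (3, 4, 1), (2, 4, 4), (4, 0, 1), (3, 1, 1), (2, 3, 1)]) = 11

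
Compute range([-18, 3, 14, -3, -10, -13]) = 32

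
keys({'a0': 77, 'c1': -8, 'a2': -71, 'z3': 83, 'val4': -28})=['a0', 'c1', 'a2', 'z3', 'val4']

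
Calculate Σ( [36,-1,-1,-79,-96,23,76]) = 36 + (-1) + (-1) + (-79) + (-96) + 23 + 76
= -42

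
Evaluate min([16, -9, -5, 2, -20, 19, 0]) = -20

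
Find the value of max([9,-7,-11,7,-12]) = 9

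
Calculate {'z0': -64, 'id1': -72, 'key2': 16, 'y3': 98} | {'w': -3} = {'z0': -64, 'id1': -72, 'key2': 16, 'y3': 98, 'w': -3}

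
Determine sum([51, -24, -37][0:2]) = 27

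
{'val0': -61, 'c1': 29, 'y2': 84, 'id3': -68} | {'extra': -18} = {'val0': -61, 'c1': 29, 'y2': 84, 'id3': -68, 'extra': -18}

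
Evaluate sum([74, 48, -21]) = 74 + 48 + (-21)
= 101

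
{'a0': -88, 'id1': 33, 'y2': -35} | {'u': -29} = {'a0': -88, 'id1': 33, 'y2': -35, 'u': -29}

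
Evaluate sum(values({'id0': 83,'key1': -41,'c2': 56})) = 98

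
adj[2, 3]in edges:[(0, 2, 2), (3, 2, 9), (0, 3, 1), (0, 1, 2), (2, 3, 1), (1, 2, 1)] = 1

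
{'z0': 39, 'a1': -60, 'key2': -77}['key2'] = -77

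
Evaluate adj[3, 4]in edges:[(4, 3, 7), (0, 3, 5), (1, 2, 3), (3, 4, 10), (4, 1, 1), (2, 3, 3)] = 10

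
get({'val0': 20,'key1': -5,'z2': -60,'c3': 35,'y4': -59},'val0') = 20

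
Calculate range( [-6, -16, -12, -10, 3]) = 19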